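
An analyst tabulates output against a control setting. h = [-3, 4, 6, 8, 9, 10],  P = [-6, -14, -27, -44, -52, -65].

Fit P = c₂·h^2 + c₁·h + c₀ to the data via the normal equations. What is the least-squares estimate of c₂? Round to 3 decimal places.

Sums needed: Σh^2·h^2 = 22290, Σh^2·h = 2494, Σh^2 = 306, Σh·h = 306, Σh = 34, Σ1 = 6.
And Σh^2·P = -14778, Σh·P = -1670, ΣP = -208.
AᵀA·[c₂, c₁, c₀]ᵀ = AᵀP becomes [[22290, 2494, 306]; [2494, 306, 34]; [306, 34, 6]]·[c₂, c₁, c₀]ᵀ = [-14778, -1670, -208]ᵀ.
Row-reducing yields c₂ = -43/78, c₁ = -83/130, c₀ = -44/15.

c₂ = -0.551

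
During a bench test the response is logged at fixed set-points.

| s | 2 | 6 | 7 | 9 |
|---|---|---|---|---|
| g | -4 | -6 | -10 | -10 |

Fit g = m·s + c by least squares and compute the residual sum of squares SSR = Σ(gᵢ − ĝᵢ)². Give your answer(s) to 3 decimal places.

SSR = 4.846

Compute the Gram sums: Σs·s = 170, Σs = 24, Σ1 = 4.
And Σs·g = -204, Σg = -30.
Determinant 170·4 − 24² = 104.
m = ((-204)·4 − 24·(-30))/104 = -12/13; c = (170·(-30) − 24·(-204))/104 = -51/26.
Residuals: -5/26, 3/2, -41/26, 7/26; SSR = 63/13.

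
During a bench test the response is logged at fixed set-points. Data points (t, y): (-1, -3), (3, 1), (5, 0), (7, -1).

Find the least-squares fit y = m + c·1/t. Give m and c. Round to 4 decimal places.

Setting ∂/∂m … = 0 gives: 4·m + (-34/105)·c = -3;  (-34/105)·m + (12916/11025)·c = 67/21.
(Σ1 = 4, Σ1/t = -34/105, Σ1/t·1/t = 12916/11025, Σy = -3, Σ1/t·y = 67/21.)
Eliminating c: (12916/11025)·(row 1) − (-34/105)·(row 2) gives (5612/1225)·m = (12916/11025)·(-3) − (-34/105)·(67/21) = -27358/11025, so m = -13679/25254.
Then c = ((67/21) − (-34/105)·(-13679/25254))/(12916/11025) = 21665/8418.

m = -0.5417, c = 2.5737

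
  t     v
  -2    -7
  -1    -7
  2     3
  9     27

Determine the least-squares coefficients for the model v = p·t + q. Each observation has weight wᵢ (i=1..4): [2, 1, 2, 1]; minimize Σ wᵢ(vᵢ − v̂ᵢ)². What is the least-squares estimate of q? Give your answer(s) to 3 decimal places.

From the data, Σwᵢ·t·t = 98, Σwᵢ·t = 8, Σwᵢ·1 = 6.
Moment sums: Σwᵢ·t·v = 290, Σwᵢ·v = 12.
MᵀWM·[p, q]ᵀ = MᵀWv becomes [[98, 8]; [8, 6]]·[p, q]ᵀ = [290, 12]ᵀ.
Δ = 98·6 − 8² = 524.
p = (290·6 − 8·12)/524 = 411/131; q = (98·12 − 8·290)/524 = -286/131.

q = -2.183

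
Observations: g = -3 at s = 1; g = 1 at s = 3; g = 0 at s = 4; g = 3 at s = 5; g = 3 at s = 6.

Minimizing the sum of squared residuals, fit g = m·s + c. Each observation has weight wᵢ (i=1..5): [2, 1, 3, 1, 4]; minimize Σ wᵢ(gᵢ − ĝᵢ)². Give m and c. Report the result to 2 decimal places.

m = 1.18, c = -4.04

Sums needed: Σwᵢ·s·s = 228, Σwᵢ·s = 46, Σwᵢ·1 = 11.
And Σwᵢ·s·g = 84, Σwᵢ·g = 10.
So MᵀWM·[m, c]ᵀ = MᵀWg: [[228, 46]; [46, 11]]·[m, c]ᵀ = [84, 10]ᵀ.
det = 228·11 − 46² = 392.
m = (84·11 − 46·10)/392 = 58/49; c = (228·10 − 46·84)/392 = -198/49.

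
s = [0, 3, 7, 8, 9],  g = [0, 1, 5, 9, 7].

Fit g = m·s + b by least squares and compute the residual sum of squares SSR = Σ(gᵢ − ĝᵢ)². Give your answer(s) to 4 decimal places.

The normal system AᵀA·[m, b]ᵀ = Aᵀg is [[203, 27]; [27, 5]]·[m, b]ᵀ = [173, 22]ᵀ.
Determinant 203·5 − 27² = 286.
m = (173·5 − 27·22)/286 = 271/286; b = (203·22 − 27·173)/286 = -205/286.
Residuals: 205/286, -161/143, -131/143, 47/22, -116/143; SSR = 2243/286.

SSR = 7.8427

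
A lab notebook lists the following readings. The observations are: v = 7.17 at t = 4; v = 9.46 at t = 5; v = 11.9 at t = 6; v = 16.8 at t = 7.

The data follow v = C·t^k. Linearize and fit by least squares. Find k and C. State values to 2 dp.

With ln vᵢ as the transformed response and ln tᵢ as the regressor:
AᵀA = [[11.5091, 6.7334]; [6.7334, 4]], rhs = [16.2749, 9.5149]ᵀ  (here Σln t = 6.7334, Σ(ln t)² = 11.5091, Σln v = 9.5149, Σln t·ln v = 16.2749).
Slope k = (n·Σln t·ln v − Σln t·Σln v)/(n·Σ(ln t)² − (Σln t)²) = (4·16.2749 − 6.7334·9.5149)/0.6976 = 1.47940; ln C = (Σln v − k·Σln t)/n = -0.11162, so C = exp(-0.11162) = 0.89439.

k = 1.48, C = 0.89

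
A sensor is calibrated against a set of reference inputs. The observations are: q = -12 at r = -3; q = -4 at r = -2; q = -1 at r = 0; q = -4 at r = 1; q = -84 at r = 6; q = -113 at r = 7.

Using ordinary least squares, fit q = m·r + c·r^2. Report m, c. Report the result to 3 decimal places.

m = -2.008, c = -2.012

From the data, Σr·r = 99, Σr·r^2 = 525, Σr^2·r^2 = 3795.
Right-hand side: Σr·q = -1255, Σr^2·q = -8689.
So AᵀA·[m, c]ᵀ = Aᵀq: [[99, 525]; [525, 3795]]·[m, c]ᵀ = [-1255, -8689]ᵀ.
Δ = 99·3795 − 525² = 100080.
m = ((-1255)·3795 − 525·(-8689))/100080 = -1675/834; c = (99·(-8689) − 525·(-1255))/100080 = -8389/4170.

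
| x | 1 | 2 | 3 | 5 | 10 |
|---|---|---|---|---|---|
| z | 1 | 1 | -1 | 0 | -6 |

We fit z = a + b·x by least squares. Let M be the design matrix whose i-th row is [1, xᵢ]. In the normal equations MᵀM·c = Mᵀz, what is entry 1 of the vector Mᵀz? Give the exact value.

-5

Entry 1 ↔ basis 1, so (Mᵀz)_{1} = Σᵢ zᵢ = (1)·(1) + (1)·(1) + (1)·(-1) + (1)·(0) + (1)·(-6) = -5.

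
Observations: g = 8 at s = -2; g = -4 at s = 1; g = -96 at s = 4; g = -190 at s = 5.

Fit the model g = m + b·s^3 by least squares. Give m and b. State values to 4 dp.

m = -2.7503, b = -1.4890

Entries of MᵀM: Σ1 = 4, Σs^3 = 182, Σs^3·s^3 = 19786.
Right-hand side: Σg = -282, Σs^3·g = -29962.
MᵀM·[m, b]ᵀ = Mᵀg becomes [[4, 182]; [182, 19786]]·[m, b]ᵀ = [-282, -29962]ᵀ.
Determinant 4·19786 − 182² = 46020.
m = ((-282)·19786 − 182·(-29962))/46020 = -2434/885; b = (4·(-29962) − 182·(-282))/46020 = -17131/11505.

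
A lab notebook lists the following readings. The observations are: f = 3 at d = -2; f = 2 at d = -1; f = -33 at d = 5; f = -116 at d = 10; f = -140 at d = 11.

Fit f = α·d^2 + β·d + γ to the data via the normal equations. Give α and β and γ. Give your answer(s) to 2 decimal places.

The normal equations are: 25283·α + 2447·β + 251·γ = -29351;  2447·α + 251·β + 23·γ = -2873;  251·α + 23·β + 5·γ = -284.
Row-reducing yields α = -23195/23784, β = -16719/7928, γ = 11045/5946.

α = -0.98, β = -2.11, γ = 1.86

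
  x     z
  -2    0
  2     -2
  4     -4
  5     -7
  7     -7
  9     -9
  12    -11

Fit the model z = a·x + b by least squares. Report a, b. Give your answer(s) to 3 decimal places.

a = -0.828, b = -1.335

Sums needed: Σx·x = 323, Σx = 37, Σ1 = 7.
Right-hand side: Σx·z = -317, Σz = -40.
MᵀM·[a, b]ᵀ = Mᵀz becomes [[323, 37]; [37, 7]]·[a, b]ᵀ = [-317, -40]ᵀ.
Δ = 323·7 − 37² = 892.
a = ((-317)·7 − 37·(-40))/892 = -739/892; b = (323·(-40) − 37·(-317))/892 = -1191/892.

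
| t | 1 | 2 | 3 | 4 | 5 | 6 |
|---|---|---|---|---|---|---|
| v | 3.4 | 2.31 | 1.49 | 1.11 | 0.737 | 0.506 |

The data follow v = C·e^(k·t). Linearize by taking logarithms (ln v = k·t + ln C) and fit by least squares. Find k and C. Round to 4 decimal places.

k = -0.3785, C = 4.8921

With ln vᵢ as the transformed response and tᵢ as the regressor:
Over the data: Σt = 21.0000, Σ(t)² = 91.0000, Σln v = 1.5778, Σt·ln v = -1.1011.
Normal system: [[91.0000, 21.0000]; [21.0000, 6]]·[k, ln C]ᵀ = [-1.1011, 1.5778]ᵀ.
Δ = 91.0000·6 − (21.0000)² = 105.0000; k = (-1.1011·6 − 21.0000·1.5778)/105.0000 = -0.37848, ln C = (91.0000·1.5778 − 21.0000·-1.1011)/105.0000 = 1.58763, so C = exp(1.58763) = 4.89212.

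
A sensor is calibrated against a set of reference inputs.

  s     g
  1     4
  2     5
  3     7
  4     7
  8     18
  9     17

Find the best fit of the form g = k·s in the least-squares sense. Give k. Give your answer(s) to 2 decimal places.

The normal system AᵀA·[k]ᵀ = Aᵀg is [[175]]·[k]ᵀ = [360]ᵀ.
k = 360/175 = 2.05714.

k = 2.06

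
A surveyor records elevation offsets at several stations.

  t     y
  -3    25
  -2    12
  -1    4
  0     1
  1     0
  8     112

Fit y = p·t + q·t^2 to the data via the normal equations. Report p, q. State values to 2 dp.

Normal-equation sums: Σt·t = 79, Σt·t^2 = 477, Σt^2·t^2 = 4195.
Right-hand side: Σt·y = 793, Σt^2·y = 7445.
So MᵀM·[p, q]ᵀ = Mᵀy: [[79, 477]; [477, 4195]]·[p, q]ᵀ = [793, 7445]ᵀ.
Eliminating q: 4195·(row 1) − 477·(row 2) gives 103876·p = 4195·793 − 477·7445 = -224630, so p = -112315/51938.
Then q = (7445 − 477·(-112315/51938))/4195 = 104947/51938.

p = -2.16, q = 2.02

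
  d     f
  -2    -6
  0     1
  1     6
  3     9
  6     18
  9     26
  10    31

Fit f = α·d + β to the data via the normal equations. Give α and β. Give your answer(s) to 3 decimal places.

Sums needed: Σd·d = 231, Σd = 27, Σ1 = 7.
For Xᵀf: Σd·f = 697, Σf = 85.
det = 231·7 − 27² = 888.
α = (697·7 − 27·85)/888 = 323/111; β = (231·85 − 27·697)/888 = 34/37.

α = 2.910, β = 0.919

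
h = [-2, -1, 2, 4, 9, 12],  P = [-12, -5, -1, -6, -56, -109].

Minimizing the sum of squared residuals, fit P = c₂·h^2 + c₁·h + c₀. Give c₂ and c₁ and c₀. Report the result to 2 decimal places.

c₂ = -0.98, c₁ = 2.80, c₀ = -2.01

XᵀX·[c₂, c₁, c₀]ᵀ = XᵀP reads: 27586·c₂ + 2520·c₁ + 250·c₀ = -20385;  2520·c₂ + 250·c₁ + 24·c₀ = -1809;  250·c₂ + 24·c₁ + 6·c₀ = -189.
Solving the 3×3 system (Gaussian elimination) gives c₂ = -244485/250258, c₁ = 701919/250258, c₀ = -251964/125129.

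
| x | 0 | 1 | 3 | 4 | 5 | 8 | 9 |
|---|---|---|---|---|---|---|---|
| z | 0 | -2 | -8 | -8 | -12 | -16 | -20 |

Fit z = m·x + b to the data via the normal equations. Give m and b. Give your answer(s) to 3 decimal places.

m = -2.123, b = -0.331

Compute the Gram sums: Σx·x = 196, Σx = 30, Σ1 = 7.
For Aᵀz: Σx·z = -426, Σz = -66.
Δ = 196·7 − 30² = 472.
m = ((-426)·7 − 30·(-66))/472 = -501/236; b = (196·(-66) − 30·(-426))/472 = -39/118.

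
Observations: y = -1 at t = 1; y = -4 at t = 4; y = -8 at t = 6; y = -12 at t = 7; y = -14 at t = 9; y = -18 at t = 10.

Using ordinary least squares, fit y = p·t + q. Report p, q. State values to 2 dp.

Entries of AᵀA: Σt·t = 283, Σt = 37, Σ1 = 6.
Moment sums: Σt·y = -455, Σy = -57.
So AᵀA·[p, q]ᵀ = Aᵀy: [[283, 37]; [37, 6]]·[p, q]ᵀ = [-455, -57]ᵀ.
Eliminating q: 6·(row 1) − 37·(row 2) gives 329·p = 6·(-455) − 37·(-57) = -621, so p = -621/329.
Then q = ((-57) − 37·(-621/329))/6 = 704/329.

p = -1.89, q = 2.14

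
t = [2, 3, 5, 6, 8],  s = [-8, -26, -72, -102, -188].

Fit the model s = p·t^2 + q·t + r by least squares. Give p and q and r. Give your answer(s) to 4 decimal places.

Setting ∂/∂p … = 0 gives: 6114·p + 888·q + 138·r = -17770;  888·p + 138·q + 24·r = -2570;  138·p + 24·q + 5·r = -396.
(Σt^2·t^2 = 6114, Σt^2·t = 888, Σt^2 = 138, Σt·t = 138, Σt = 24, Σ1 = 5, Σt^2·s = -17770, Σt·s = -2570, Σs = -396.)
Solving the 3×3 system (Gaussian elimination) gives p = -3, q = 1/3, r = 2.

p = -3.0000, q = 0.3333, r = 2.0000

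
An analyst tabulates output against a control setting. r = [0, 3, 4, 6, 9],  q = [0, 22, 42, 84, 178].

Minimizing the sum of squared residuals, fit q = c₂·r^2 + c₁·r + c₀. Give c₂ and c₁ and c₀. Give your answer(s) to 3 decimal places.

c₂ = 1.939, c₁ = 2.397, c₀ = -0.410

From the data, Σr^2·r^2 = 8194, Σr^2·r = 1036, Σr^2 = 142, Σr·r = 142, Σr = 22, Σ1 = 5.
For Mᵀq: Σr^2·q = 18312, Σr·q = 2340, Σq = 326.
Inverting the 3×3 Gram matrix, [c₂, c₁, c₀]ᵀ = [15350/7917, 18976/7917, -1082/2639]ᵀ.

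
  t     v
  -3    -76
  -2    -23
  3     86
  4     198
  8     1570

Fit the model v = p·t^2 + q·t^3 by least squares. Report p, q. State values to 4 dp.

Forming MᵀM = [[4530, 33760]; [33760, 267762]] and Mᵀv = [103646, 821070]ᵀ gives MᵀM·[p, q]ᵀ = Mᵀv.
det = 4530·267762 − 33760² = 73224260.
p = (103646·267762 − 33760·821070)/73224260 = 8284263/18306065; q = (4530·821070 − 33760·103646)/73224260 = 11017907/3661213.

p = 0.4525, q = 3.0094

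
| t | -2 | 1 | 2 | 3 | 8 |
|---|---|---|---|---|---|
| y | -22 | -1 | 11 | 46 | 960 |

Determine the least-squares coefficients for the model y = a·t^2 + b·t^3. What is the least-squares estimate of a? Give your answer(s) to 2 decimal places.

a = -1.14

XᵀX·[a, b]ᵀ = Xᵀy reads: 4210·a + 33012·b = 61809;  33012·a + 263002·b = 493025.
(Σt^2·t^2 = 4210, Σt^2·t^3 = 33012, Σt^3·t^3 = 263002, Σt^2·y = 61809, Σt^3·y = 493025.)
det = 4210·263002 − 33012² = 17446276.
a = (61809·263002 − 33012·493025)/17446276 = -9925341/8723138; b = (4210·493025 − 33012·61809)/17446276 = 17598271/8723138.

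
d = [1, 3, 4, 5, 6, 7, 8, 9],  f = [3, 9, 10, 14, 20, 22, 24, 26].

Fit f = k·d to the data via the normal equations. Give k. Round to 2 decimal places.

k = 2.99

Normal-equation sums: Σd·d = 281.
Moment sums: Σd·f = 840.
k = 840/281 = 2.98932.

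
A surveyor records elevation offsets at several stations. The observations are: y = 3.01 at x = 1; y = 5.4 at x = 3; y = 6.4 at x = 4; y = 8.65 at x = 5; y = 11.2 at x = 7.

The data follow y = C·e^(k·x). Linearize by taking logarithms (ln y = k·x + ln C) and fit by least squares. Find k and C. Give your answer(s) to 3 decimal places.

k = 0.221, C = 2.614

With ln yᵢ as the transformed response and xᵢ as the regressor:
Over the data: Σx = 20.0000, Σ(x)² = 100.0000, Σln y = 9.2181, Σx·ln y = 41.2855.
Normal system: [[100.0000, 20.0000]; [20.0000, 5]]·[k, ln C]ᵀ = [41.2855, 9.2181]ᵀ.
Δ = 100.0000·5 − (20.0000)² = 100.0000; k = (41.2855·5 − 20.0000·9.2181)/100.0000 = 0.22065, ln C = (100.0000·9.2181 − 20.0000·41.2855)/100.0000 = 0.96101, so C = exp(0.96101) = 2.61432.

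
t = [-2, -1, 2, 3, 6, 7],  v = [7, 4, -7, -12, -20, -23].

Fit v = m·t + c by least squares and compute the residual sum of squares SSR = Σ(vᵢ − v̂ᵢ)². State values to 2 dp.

SSR = 4.46

Normal-equation sums: Σt·t = 103, Σt = 15, Σ1 = 6.
Moment sums: Σt·v = -349, Σv = -51.
XᵀX·[m, c]ᵀ = Xᵀv becomes [[103, 15]; [15, 6]]·[m, c]ᵀ = [-349, -51]ᵀ.
Δ = 103·6 − 15² = 393.
m = ((-349)·6 − 15·(-51))/393 = -443/131; c = (103·(-51) − 15·(-349))/393 = -6/131.
Residuals: 37/131, 87/131, -25/131, -237/131, 44/131, 94/131; SSR = 584/131.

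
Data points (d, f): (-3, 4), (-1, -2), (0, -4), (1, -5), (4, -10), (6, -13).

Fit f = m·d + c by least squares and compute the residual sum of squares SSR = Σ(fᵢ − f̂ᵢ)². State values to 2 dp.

SSR = 4.85

From the data, Σd·d = 63, Σd = 7, Σ1 = 6.
And Σd·f = -133, Σf = -30.
MᵀM·[m, c]ᵀ = Mᵀf becomes [[63, 7]; [7, 6]]·[m, c]ᵀ = [-133, -30]ᵀ.
Determinant 63·6 − 7² = 329.
m = ((-133)·6 − 7·(-30))/329 = -84/47; c = (63·(-30) − 7·(-133))/329 = -137/47.
Residuals: 73/47, -41/47, -51/47, -14/47, 3/47, 30/47; SSR = 228/47.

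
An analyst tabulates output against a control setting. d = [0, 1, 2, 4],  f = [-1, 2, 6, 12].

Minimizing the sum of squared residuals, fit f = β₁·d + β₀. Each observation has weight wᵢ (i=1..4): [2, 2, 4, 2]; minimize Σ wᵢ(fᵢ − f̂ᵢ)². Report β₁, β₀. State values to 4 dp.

Entries of XᵀWX: Σwᵢ·d·d = 50, Σwᵢ·d = 18, Σwᵢ·1 = 10.
Moment sums: Σwᵢ·d·f = 148, Σwᵢ·f = 50.
Eliminating β₀: 10·(row 1) − 18·(row 2) gives 176·β₁ = 10·148 − 18·50 = 580, so β₁ = 145/44.
Then β₀ = (50 − 18·(145/44))/10 = -41/44.

β₁ = 3.2955, β₀ = -0.9318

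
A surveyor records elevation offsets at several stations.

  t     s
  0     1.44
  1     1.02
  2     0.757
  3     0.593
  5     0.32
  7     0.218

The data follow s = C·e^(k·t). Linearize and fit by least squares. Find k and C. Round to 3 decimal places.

Let Y = ln s. Fitting Y = k·t + ln C by least squares:
Σt = 18.0000, Σ(t)² = 88.0000, Σln s = -3.0792, Σt·ln s = -18.4647.
Normal system: [[88.0000, 18.0000]; [18.0000, 6]]·[k, ln C]ᵀ = [-18.4647, -3.0792]ᵀ.
Solving (det = 204.0000): k = -0.27138, ln C = 0.30095, so C = exp(0.30095) = 1.35114.

k = -0.271, C = 1.351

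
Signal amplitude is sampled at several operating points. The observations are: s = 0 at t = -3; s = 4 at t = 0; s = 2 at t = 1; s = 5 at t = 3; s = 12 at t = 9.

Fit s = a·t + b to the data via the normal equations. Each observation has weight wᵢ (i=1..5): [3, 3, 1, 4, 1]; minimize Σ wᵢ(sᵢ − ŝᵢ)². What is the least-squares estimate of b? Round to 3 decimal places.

b = 2.839

Compute the Gram sums: Σwᵢ·t·t = 145, Σwᵢ·t = 13, Σwᵢ·1 = 12.
Right-hand side: Σwᵢ·t·s = 170, Σwᵢ·s = 46.
Normal equations: [[145, 13]; [13, 12]]·[a, b]ᵀ = [170, 46]ᵀ.
Δ = 145·12 − 13² = 1571.
a = (170·12 − 13·46)/1571 = 1442/1571; b = (145·46 − 13·170)/1571 = 4460/1571.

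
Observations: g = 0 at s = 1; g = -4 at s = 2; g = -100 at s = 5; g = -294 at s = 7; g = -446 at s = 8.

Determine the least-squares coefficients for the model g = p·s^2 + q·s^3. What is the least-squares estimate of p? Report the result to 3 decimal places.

p = 0.921

MᵀM·[p, q]ᵀ = Mᵀg reads: 7139·p + 52733·q = -45466;  52733·p + 395483·q = -341726.
(Σs^2·s^2 = 7139, Σs^2·s^3 = 52733, Σs^3·s^3 = 395483, Σs^2·g = -45466, Σs^3·g = -341726.)
Δ = 7139·395483 − 52733² = 42583848.
p = ((-45466)·395483 − 52733·(-341726))/42583848 = 4900885/5322981; q = (7139·(-341726) − 52733·(-45466))/42583848 = -5252917/5322981.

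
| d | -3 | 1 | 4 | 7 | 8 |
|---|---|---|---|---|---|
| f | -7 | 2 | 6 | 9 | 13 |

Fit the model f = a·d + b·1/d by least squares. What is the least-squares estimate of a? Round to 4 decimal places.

The normal equations are: 139·a + 5·b = 214;  5·a + (34141/28224)·b = 1469/168.
(Σd·d = 139, Σd·1/d = 5, Σ1/d·1/d = 34141/28224, Σd·f = 214, Σ1/d·f = 1469/168.)
Eliminating b: (34141/28224)·(row 1) − 5·(row 2) gives (4039999/28224)·a = (34141/28224)·214 − 5·(1469/168) = 3036107/14112, so a = 2734/1819.
Then b = ((1469/168) − 5·(2734/1819))/(34141/28224) = 1848/1819.

a = 1.5030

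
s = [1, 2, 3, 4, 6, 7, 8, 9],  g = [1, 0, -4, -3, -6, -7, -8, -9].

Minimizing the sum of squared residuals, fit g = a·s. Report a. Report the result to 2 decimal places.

Forming AᵀA = [[260]] and Aᵀg = [-253]ᵀ gives AᵀA·[a]ᵀ = Aᵀg.
a = (-253)/260 = -0.973077.

a = -0.97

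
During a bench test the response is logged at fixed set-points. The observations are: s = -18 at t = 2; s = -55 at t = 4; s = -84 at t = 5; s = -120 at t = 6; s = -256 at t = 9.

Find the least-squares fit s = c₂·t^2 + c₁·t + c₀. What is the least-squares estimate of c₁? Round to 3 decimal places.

AᵀA·[c₂, c₁, c₀]ᵀ = Aᵀs reads: 8754·c₂ + 1142·c₁ + 162·c₀ = -28108;  1142·c₂ + 162·c₁ + 26·c₀ = -3700;  162·c₂ + 26·c₁ + 5·c₀ = -533.
(Σt^2·t^2 = 8754, Σt^2·t = 1142, Σt^2 = 162, Σt·t = 162, Σt = 26, Σ1 = 5, Σt^2·s = -28108, Σt·s = -3700, Σs = -533.)
Solving the 3×3 system (Gaussian elimination) gives c₂ = -7707/2612, c₁ = -4327/2612, c₀ = -1558/653.

c₁ = -1.657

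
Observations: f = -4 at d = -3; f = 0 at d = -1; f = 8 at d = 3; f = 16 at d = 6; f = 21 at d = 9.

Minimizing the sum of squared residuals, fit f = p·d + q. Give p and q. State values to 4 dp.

p = 2.1302, q = 2.2355

With design matrix M, MᵀM = [[136, 14]; [14, 5]] and Mᵀf = [321, 41]ᵀ.
det = 136·5 − 14² = 484.
p = (321·5 − 14·41)/484 = 1031/484; q = (136·41 − 14·321)/484 = 541/242.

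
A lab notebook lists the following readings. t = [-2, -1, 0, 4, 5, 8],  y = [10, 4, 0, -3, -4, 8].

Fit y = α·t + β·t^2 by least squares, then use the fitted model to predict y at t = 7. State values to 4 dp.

Forming AᵀA = [[110, 692]; [692, 4994]] and Aᵀy = [8, 408]ᵀ gives AᵀA·[α, β]ᵀ = Aᵀy.
Eliminating β: 4994·(row 1) − 692·(row 2) gives 70476·α = 4994·8 − 692·408 = -242384, so α = -60596/17619.
Then β = (408 − 692·(-60596/17619))/4994 = 9836/17619.
At t = 7: ŷ = (-60596/17619)·(7) + (9836/17619)·(49) = 2752/839.

ŷ = 3.2801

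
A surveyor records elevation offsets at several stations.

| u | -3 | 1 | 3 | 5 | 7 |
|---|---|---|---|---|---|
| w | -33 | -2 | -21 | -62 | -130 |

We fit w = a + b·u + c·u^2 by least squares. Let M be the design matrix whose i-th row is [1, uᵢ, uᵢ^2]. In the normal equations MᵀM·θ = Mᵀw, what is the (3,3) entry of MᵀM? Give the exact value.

3189

Row 3 ↔ basis u^2, column 3 ↔ basis u^2, so (MᵀM)_{3,3} = Σᵢ (u^2)·(u^2) = (9)·(9) + (1)·(1) + (9)·(9) + (25)·(25) + (49)·(49) = 3189.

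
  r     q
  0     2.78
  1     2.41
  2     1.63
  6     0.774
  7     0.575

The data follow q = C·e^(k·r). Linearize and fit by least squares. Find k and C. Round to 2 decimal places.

With ln qᵢ as the transformed response and rᵢ as the regressor:
AᵀA = [[90.0000, 16.0000]; [16.0000, 5]], rhs = [-3.5540, 1.5811]ᵀ  (here Σr = 16.0000, Σ(r)² = 90.0000, Σln q = 1.5811, Σr·ln q = -3.5540).
Slope k = (n·Σr·ln q − Σr·Σln q)/(n·Σ(r)² − (Σr)²) = (5·-3.5540 − 16.0000·1.5811)/194.0000 = -0.22200; ln C = (Σln q − k·Σr)/n = 1.02661, so C = exp(1.02661) = 2.79158.

k = -0.22, C = 2.79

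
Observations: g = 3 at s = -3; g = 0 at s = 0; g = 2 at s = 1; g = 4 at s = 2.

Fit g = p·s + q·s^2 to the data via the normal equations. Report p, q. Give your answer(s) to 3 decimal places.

The normal system AᵀA·[p, q]ᵀ = Aᵀg is [[14, -18]; [-18, 98]]·[p, q]ᵀ = [1, 45]ᵀ.
Eliminating q: 98·(row 1) − (-18)·(row 2) gives 1048·p = 98·1 − (-18)·45 = 908, so p = 227/262.
Then q = (45 − (-18)·(227/262))/98 = 81/131.

p = 0.866, q = 0.618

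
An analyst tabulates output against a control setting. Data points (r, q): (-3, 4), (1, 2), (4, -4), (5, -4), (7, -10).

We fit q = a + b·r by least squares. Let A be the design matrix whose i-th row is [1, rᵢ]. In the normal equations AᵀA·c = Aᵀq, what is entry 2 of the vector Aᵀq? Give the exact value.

Entry 2 ↔ basis r, so (Aᵀq)_{2} = Σᵢ (r)·qᵢ = (-3)·(4) + (1)·(2) + (4)·(-4) + (5)·(-4) + (7)·(-10) = -116.

-116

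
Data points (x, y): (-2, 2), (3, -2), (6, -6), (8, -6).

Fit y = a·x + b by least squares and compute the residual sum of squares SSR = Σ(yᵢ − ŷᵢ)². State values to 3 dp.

SSR = 1.692

From the data, Σx·x = 113, Σx = 15, Σ1 = 4.
Right-hand side: Σx·y = -94, Σy = -12.
Normal equations: [[113, 15]; [15, 4]]·[a, b]ᵀ = [-94, -12]ᵀ.
Δ = 113·4 − 15² = 227.
a = ((-94)·4 − 15·(-12))/227 = -196/227; b = (113·(-12) − 15·(-94))/227 = 54/227.
Residuals: 8/227, 80/227, -240/227, 152/227; SSR = 384/227.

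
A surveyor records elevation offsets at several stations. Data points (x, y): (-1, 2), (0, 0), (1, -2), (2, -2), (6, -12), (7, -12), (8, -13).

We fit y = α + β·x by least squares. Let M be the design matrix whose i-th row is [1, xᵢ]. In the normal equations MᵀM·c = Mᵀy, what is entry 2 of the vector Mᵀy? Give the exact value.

-268

Entry 2 ↔ basis x, so (Mᵀy)_{2} = Σᵢ (x)·yᵢ = (-1)·(2) + (0)·(0) + (1)·(-2) + (2)·(-2) + (6)·(-12) + (7)·(-12) + (8)·(-13) = -268.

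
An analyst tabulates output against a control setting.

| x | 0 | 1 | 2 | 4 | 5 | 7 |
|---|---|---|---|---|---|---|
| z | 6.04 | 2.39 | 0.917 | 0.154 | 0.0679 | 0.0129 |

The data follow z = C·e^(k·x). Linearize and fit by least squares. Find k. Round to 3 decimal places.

Linearized form: ln z = k·x + ln C. From the 6 transformed points,
AᵀA = [[95.0000, 19.0000]; [19.0000, 6]], rhs = [-50.6875, -6.3280]ᵀ  (here Σx = 19.0000, Σ(x)² = 95.0000, Σln z = -6.3280, Σx·ln z = -50.6875).
Δ = 95.0000·6 − (19.0000)² = 209.0000; k = (-50.6875·6 − 19.0000·-6.3280)/209.0000 = -0.87987, ln C = (95.0000·-6.3280 − 19.0000·-50.6875)/209.0000 = 1.73159.

k = -0.880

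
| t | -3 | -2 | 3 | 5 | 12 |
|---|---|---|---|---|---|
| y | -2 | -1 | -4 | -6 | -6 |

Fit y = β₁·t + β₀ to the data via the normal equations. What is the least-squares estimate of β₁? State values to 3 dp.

β₁ = -0.336

MᵀM·[β₁, β₀]ᵀ = Mᵀy reads: 191·β₁ + 15·β₀ = -106;  15·β₁ + 5·β₀ = -19.
(Σt·t = 191, Σt = 15, Σ1 = 5, Σt·y = -106, Σy = -19.)
Δ = 191·5 − 15² = 730.
β₁ = ((-106)·5 − 15·(-19))/730 = -49/146; β₀ = (191·(-19) − 15·(-106))/730 = -2039/730.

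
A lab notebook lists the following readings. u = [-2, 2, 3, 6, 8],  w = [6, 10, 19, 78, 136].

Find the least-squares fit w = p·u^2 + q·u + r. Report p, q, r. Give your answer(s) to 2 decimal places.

p = 2.04, q = 0.78, r = -0.56

With design matrix X, XᵀX = [[5505, 755, 117]; [755, 117, 17]; [117, 17, 5]] and Xᵀw = [11747, 1621, 249]ᵀ.
Inverting the 3×3 Gram matrix, [p, q, r]ᵀ = [92340/45283, 35191/45283, -3616/6469]ᵀ.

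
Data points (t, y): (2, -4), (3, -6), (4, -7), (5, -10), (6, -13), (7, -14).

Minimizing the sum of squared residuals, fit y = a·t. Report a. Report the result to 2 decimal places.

XᵀX·[a]ᵀ = Xᵀy reads: 139·a = -280.
Hence a = -280 / 139 ≈ -2.01439.

a = -2.01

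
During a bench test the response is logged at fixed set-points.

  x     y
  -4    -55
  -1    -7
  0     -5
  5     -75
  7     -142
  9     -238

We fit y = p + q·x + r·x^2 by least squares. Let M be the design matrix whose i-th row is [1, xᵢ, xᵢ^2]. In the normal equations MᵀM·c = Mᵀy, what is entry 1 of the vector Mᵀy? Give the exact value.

-522

Entry 1 ↔ basis 1, so (Mᵀy)_{1} = Σᵢ yᵢ = (1)·(-55) + (1)·(-7) + (1)·(-5) + (1)·(-75) + (1)·(-142) + (1)·(-238) = -522.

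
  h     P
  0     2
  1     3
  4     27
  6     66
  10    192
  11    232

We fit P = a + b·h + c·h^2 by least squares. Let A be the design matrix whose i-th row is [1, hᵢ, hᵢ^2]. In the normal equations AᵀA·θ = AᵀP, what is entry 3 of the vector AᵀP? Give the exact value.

Entry 3 ↔ basis h^2, so (AᵀP)_{3} = Σᵢ (h^2)·Pᵢ = (0)·(2) + (1)·(3) + (16)·(27) + (36)·(66) + (100)·(192) + (121)·(232) = 50083.

50083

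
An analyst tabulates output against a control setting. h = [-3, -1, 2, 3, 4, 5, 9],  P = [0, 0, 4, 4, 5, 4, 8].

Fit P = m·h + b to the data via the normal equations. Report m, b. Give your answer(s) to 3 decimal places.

m = 0.687, b = 1.708

Setting ∂/∂m … = 0 gives: 145·m + 19·b = 132;  19·m + 7·b = 25.
Δ = 145·7 − 19² = 654.
m = (132·7 − 19·25)/654 = 449/654; b = (145·25 − 19·132)/654 = 1117/654.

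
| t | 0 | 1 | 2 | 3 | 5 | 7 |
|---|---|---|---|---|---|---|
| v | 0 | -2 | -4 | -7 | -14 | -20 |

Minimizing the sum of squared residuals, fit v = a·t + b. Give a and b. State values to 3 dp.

a = -2.941, b = 0.990

The normal system XᵀX·[a, b]ᵀ = Xᵀv is [[88, 18]; [18, 6]]·[a, b]ᵀ = [-241, -47]ᵀ.
Δ = 88·6 − 18² = 204.
a = ((-241)·6 − 18·(-47))/204 = -50/17; b = (88·(-47) − 18·(-241))/204 = 101/102.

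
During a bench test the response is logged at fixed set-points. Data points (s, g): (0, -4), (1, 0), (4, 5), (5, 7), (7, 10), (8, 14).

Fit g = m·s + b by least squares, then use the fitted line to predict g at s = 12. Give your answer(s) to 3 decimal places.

Forming XᵀX = [[155, 25]; [25, 6]] and Xᵀg = [237, 32]ᵀ gives XᵀX·[m, b]ᵀ = Xᵀg.
Eliminating b: 6·(row 1) − 25·(row 2) gives 305·m = 6·237 − 25·32 = 622, so m = 622/305.
Then b = (32 − 25·(622/305))/6 = -193/61.
At s = 12: ĝ = (622/305)·(12) + (-193/61)·(1) = 6499/305.

ĝ = 21.308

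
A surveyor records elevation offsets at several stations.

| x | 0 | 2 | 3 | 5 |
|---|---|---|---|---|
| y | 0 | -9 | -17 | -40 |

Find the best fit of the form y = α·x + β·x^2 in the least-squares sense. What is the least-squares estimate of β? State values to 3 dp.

β = -1.167

Entries of MᵀM: Σx·x = 38, Σx·x^2 = 160, Σx^2·x^2 = 722.
Moment sums: Σx·y = -269, Σx^2·y = -1189.
So MᵀM·[α, β]ᵀ = Mᵀy: [[38, 160]; [160, 722]]·[α, β]ᵀ = [-269, -1189]ᵀ.
Eliminating β: 722·(row 1) − 160·(row 2) gives 1836·α = 722·(-269) − 160·(-1189) = -3978, so α = -13/6.
Then β = ((-1189) − 160·(-13/6))/722 = -7/6.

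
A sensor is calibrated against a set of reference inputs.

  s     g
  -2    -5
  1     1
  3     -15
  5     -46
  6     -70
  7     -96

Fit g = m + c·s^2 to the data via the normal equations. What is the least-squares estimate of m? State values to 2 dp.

m = 3.27

The normal system MᵀM·[m, c]ᵀ = Mᵀg is [[6, 124]; [124, 4420]]·[m, c]ᵀ = [-231, -8528]ᵀ.
Determinant 6·4420 − 124² = 11144.
m = ((-231)·4420 − 124·(-8528))/11144 = 9113/2786; c = (6·(-8528) − 124·(-231))/11144 = -5631/2786.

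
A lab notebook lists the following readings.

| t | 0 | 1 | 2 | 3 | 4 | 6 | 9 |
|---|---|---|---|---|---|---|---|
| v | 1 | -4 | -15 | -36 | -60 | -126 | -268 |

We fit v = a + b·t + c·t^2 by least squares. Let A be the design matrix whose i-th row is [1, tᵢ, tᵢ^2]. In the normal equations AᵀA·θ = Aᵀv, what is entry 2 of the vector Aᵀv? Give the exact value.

-3550

Entry 2 ↔ basis t, so (Aᵀv)_{2} = Σᵢ (t)·vᵢ = (0)·(1) + (1)·(-4) + (2)·(-15) + (3)·(-36) + (4)·(-60) + (6)·(-126) + (9)·(-268) = -3550.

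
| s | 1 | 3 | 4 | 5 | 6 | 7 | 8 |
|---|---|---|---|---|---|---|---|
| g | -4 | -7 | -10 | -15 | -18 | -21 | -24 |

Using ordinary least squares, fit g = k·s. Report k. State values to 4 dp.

k = -2.9350

Entries of XᵀX: Σs·s = 200.
And Σs·g = -587.
Normal equations: [[200]]·[k]ᵀ = [-587]ᵀ.
k = (-587)/200 = -2.935.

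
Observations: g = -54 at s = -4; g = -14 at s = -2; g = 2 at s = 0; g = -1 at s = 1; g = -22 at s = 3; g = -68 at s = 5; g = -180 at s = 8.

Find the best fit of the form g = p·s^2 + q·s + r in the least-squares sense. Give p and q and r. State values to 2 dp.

p = -3.02, q = 1.51, r = 0.86

The normal equations are: 5075·p + 593·q + 119·r = -14339;  593·p + 119·q + 11·r = -1603;  119·p + 11·q + 7·r = -337.
(Σs^2·s^2 = 5075, Σs^2·s = 593, Σs^2 = 119, Σs·s = 119, Σs = 11, Σ1 = 7, Σs^2·g = -14339, Σs·g = -1603, Σg = -337.)
Row-reducing yields p = -109987/36399, q = 54889/36399, r = 10391/12133.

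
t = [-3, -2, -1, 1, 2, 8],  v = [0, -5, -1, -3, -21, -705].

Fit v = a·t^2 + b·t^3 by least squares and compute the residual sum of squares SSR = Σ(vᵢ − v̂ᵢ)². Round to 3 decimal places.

Compute the Gram sums: Σt^2·t^2 = 4211, Σt^2·t^3 = 32525, Σt^3·t^3 = 263003.
For Xᵀv: Σt^2·v = -45228, Σt^3·v = -361090.
So XᵀX·[a, b]ᵀ = Xᵀv: [[4211, 32525]; [32525, 263003]]·[a, b]ᵀ = [-45228, -361090]ᵀ.
det = 4211·263003 − 32525² = 49630008.
a = ((-45228)·263003 − 32525·(-361090))/49630008 = -75323717/24815004; b = (4211·(-361090) − 32525·(-45228))/49630008 = -24754645/24815004.
Residuals: 1589673/4135834, -1734776/2067917, 157037/151311, 4272225/4135834, -5445764/6203751, 129577/6203751; SSR = 46734739/12407502.

SSR = 3.767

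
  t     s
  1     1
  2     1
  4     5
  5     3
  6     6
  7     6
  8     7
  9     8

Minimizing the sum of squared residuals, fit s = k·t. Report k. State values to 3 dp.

k = 0.884

With design matrix M, MᵀM = [[276]] and Mᵀs = [244]ᵀ.
k = 244/276 = 0.884058.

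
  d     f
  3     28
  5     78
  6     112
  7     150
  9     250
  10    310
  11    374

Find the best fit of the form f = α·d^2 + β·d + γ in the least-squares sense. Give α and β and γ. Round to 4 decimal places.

Entries of MᵀM: Σd^2·d^2 = 35605, Σd^2·d = 3771, Σd^2 = 421, Σd·d = 421, Σd = 51, Σ1 = 7.
And Σd^2·f = 110088, Σd·f = 11660, Σf = 1302.
Inverting the 3×3 Gram matrix, [α, β, γ]ᵀ = [1711/548, -257/548, 224/137]ᵀ.

α = 3.1223, β = -0.4690, γ = 1.6350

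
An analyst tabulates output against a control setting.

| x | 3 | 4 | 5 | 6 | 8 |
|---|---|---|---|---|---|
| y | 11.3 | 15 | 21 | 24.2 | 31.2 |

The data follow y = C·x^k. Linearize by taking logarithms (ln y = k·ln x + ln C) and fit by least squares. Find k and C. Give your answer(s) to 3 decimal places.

k = 1.059, C = 3.575

Let Y = ln y. Fitting Y = k·ln x + ln C by least squares:
Sums: Σln x = 7.9655, Σ(ln x)² = 13.2535, Σln y = 14.8041, Σln x·ln y = 24.1814.
Normal system: [[13.2535, 7.9655]; [7.9655, 5]]·[k, ln C]ᵀ = [24.1814, 14.8041]ᵀ.
Solving (det = 2.8177): k = 1.05891, ln C = 1.27386, so C = exp(1.27386) = 3.57463.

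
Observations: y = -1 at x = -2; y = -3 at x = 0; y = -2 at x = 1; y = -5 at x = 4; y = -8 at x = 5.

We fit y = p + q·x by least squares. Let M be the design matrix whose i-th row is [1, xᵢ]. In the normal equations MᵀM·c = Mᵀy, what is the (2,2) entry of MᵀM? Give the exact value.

Row 2 ↔ basis x, column 2 ↔ basis x, so (MᵀM)_{2,2} = Σᵢ (x)·(x) = (-2)·(-2) + (0)·(0) + (1)·(1) + (4)·(4) + (5)·(5) = 46.

46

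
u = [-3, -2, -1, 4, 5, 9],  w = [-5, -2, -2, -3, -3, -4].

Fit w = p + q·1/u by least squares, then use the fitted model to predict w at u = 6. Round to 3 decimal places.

ŵ = -3.530

Forming MᵀM = [[6, -229/180]; [-229/180, 47821/32400]] and Mᵀw = [-19, 517/180]ᵀ gives MᵀM·[p, q]ᵀ = Mᵀw.
Δ = 6·(47821/32400) − (-229/180)² = 46897/6480.
p = ((-19)·(47821/32400) − (-229/180)·(517/180))/(46897/6480) = -790206/234485; q = (6·(517/180) − (-229/180)·(-19))/(46897/6480) = -44964/46897.
At u = 6: ŵ = (-790206/234485)·(1) + (-44964/46897)·(1/6) = -827676/234485.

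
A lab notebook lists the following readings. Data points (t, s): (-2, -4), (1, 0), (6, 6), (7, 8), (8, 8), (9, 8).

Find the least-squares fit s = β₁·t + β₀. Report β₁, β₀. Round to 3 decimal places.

β₁ = 1.163, β₀ = -1.290

With design matrix X, XᵀX = [[235, 29]; [29, 6]] and Xᵀs = [236, 26]ᵀ.
Determinant 235·6 − 29² = 569.
β₁ = (236·6 − 29·26)/569 = 662/569; β₀ = (235·26 − 29·236)/569 = -734/569.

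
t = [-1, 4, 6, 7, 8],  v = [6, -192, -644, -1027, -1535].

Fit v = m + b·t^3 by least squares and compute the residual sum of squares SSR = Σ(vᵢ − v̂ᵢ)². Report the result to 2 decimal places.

SSR = 9.75

Sums needed: Σ1 = 5, Σt^3 = 1134, Σt^3·t^3 = 430546.
Right-hand side: Σv = -3392, Σt^3·v = -1289579.
Normal equations: [[5, 1134]; [1134, 430546]]·[m, b]ᵀ = [-3392, -1289579]ᵀ.
Eliminating b: 430546·(row 1) − 1134·(row 2) gives 866774·m = 430546·(-3392) − 1134·(-1289579) = 1970554, so m = 985277/433387.
Then b = ((-1289579) − 1134·(985277/433387))/430546 = -2601367/866774.
Residuals: 628723/866774, -951837/433387, 861131/433387, 121429/866774, -284370/433387; SSR = 8449335/866774.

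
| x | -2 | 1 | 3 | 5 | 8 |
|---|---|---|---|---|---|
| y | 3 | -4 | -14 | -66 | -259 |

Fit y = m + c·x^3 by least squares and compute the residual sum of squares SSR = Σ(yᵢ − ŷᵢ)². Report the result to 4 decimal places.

From the data, Σ1 = 5, Σx^3 = 657, Σx^3·x^3 = 278563.
And Σy = -340, Σx^3·y = -141264.
Δ = 5·278563 − 657² = 961166.
m = ((-340)·278563 − 657·(-141264))/961166 = -950486/480583; c = (5·(-141264) − 657·(-340))/961166 = -241470/480583.
Residuals: 460475/480583, -730376/480583, 742014/480583, -584242/480583, 112129/480583; SSR = 3433294/480583.

SSR = 7.1440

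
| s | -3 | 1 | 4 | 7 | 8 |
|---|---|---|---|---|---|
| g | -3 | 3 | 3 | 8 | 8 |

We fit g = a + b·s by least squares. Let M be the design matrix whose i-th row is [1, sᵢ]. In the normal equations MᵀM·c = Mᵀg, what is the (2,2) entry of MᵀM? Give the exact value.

Row 2 ↔ basis s, column 2 ↔ basis s, so (MᵀM)_{2,2} = Σᵢ (s)·(s) = (-3)·(-3) + (1)·(1) + (4)·(4) + (7)·(7) + (8)·(8) = 139.

139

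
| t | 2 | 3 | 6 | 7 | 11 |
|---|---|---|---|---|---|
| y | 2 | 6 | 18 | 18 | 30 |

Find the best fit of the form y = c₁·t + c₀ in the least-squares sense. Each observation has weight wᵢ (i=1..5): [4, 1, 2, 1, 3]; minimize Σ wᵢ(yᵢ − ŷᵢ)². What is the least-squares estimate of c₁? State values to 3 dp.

c₁ = 3.112

XᵀWX·[c₁, c₀]ᵀ = XᵀWy reads: 509·c₁ + 63·c₀ = 1366;  63·c₁ + 11·c₀ = 158.
(Σwᵢ·t·t = 509, Σwᵢ·t = 63, Σwᵢ·1 = 11, Σwᵢ·t·y = 1366, Σwᵢ·y = 158.)
Δ = 509·11 − 63² = 1630.
c₁ = (1366·11 − 63·158)/1630 = 2536/815; c₀ = (509·158 − 63·1366)/1630 = -2818/815.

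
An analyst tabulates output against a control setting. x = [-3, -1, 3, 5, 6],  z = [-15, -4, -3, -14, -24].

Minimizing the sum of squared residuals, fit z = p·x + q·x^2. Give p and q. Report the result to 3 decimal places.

Forming MᵀM = [[80, 340]; [340, 2084]] and Mᵀz = [-174, -1380]ᵀ gives MᵀM·[p, q]ᵀ = Mᵀz.
Eliminating q: 2084·(row 1) − 340·(row 2) gives 51120·p = 2084·(-174) − 340·(-1380) = 106584, so p = 4441/2130.
Then q = ((-1380) − 340·(4441/2130))/2084 = -427/426.

p = 2.085, q = -1.002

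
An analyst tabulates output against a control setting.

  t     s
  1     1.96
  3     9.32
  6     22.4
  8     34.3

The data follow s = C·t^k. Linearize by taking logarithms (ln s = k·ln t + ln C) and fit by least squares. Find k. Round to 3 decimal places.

k = 1.367

Let Y = ln s. Fitting Y = k·ln t + ln C by least squares:
Σln t = 4.9698, Σ(ln t)² = 8.7414, Σln s = 9.5493, Σln t·ln s = 15.3741.
Equations: 8.7414·k + 4.9698·ln C = 15.3741;  4.9698·k + 4·ln C = 9.5493.
Δ = 8.7414·4 − (4.9698)² = 10.2667; k = (15.3741·4 − 4.9698·9.5493)/10.2667 = 1.36735, ln C = (8.7414·9.5493 − 4.9698·15.3741)/10.2667 = 0.68846.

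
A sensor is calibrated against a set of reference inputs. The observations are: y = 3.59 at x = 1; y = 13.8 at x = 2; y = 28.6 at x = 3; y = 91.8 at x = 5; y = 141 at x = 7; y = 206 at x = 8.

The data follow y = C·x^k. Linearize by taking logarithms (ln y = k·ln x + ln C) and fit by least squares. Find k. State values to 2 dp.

k = 1.94

With ln yᵢ as the transformed response and ln xᵢ as the regressor:
XᵀX = [[12.3883, 7.4265]; [7.4265, 6]], rhs = [33.4863, 22.0525]ᵀ  (here Σln x = 7.4265, Σ(ln x)² = 12.3883, Σln y = 22.0525, Σln x·ln y = 33.4863).
Δ = 12.3883·6 − (7.4265)² = 19.1764; k = (33.4863·6 − 7.4265·22.0525)/19.1764 = 1.93695, ln C = (12.3883·22.0525 − 7.4265·33.4863)/19.1764 = 1.27793.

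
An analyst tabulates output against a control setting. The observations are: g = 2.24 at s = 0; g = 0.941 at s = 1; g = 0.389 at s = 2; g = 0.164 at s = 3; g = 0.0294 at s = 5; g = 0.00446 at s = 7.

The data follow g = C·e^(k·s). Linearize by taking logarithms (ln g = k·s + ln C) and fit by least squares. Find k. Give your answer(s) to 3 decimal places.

k = -0.884

Linearized form: ln g = k·s + ln C. From the 6 transformed points,
Sums: Σs = 18.0000, Σ(s)² = 88.0000, Σln g = -10.9458, Σs·ln g = -62.8949.
Normal system: [[88.0000, 18.0000]; [18.0000, 6]]·[k, ln C]ᵀ = [-62.8949, -10.9458]ᵀ.
Δ = 88.0000·6 − (18.0000)² = 204.0000; k = (-62.8949·6 − 18.0000·-10.9458)/204.0000 = -0.88405, ln C = (88.0000·-10.9458 − 18.0000·-62.8949)/204.0000 = 0.82784.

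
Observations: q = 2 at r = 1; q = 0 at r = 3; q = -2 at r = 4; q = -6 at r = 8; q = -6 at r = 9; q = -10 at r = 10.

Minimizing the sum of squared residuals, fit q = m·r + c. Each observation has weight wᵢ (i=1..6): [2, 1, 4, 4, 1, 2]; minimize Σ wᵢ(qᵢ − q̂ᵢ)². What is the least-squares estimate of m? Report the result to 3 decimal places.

The normal system MᵀWM·[m, c]ᵀ = MᵀWq is [[612, 82]; [82, 14]]·[m, c]ᵀ = [-474, -54]ᵀ.
Δ = 612·14 − 82² = 1844.
m = ((-474)·14 − 82·(-54))/1844 = -552/461; c = (612·(-54) − 82·(-474))/1844 = 1455/461.

m = -1.197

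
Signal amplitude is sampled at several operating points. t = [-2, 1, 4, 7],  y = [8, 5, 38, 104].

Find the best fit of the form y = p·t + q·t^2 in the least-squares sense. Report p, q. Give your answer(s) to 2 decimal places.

Setting ∂/∂p … = 0 gives: 70·p + 400·q = 869;  400·p + 2674·q = 5741.
(Σt·t = 70, Σt·t^2 = 400, Σt^2·t^2 = 2674, Σt·y = 869, Σt^2·y = 5741.)
Eliminating q: 2674·(row 1) − 400·(row 2) gives 27180·p = 2674·869 − 400·5741 = 27306, so p = 1517/1510.
Then q = (5741 − 400·(1517/1510))/2674 = 603/302.

p = 1.00, q = 2.00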